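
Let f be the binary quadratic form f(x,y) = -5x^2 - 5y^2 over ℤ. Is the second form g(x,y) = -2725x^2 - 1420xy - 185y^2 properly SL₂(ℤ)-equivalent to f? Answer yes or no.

D₁ = -100, D₂ = -100
f is negative-definite; reduce −f:
−f: reduced (well bottom): (5,0,5) with a≤c, −a<b≤a
flip sign back: reduced form of f is (-5,0,-5)
g is negative-definite; reduce −g:
−g: flip: (2725,1420,185)→(185,-1420,2725)
−g: translate: b→60 (≡-1420 mod 370), so (185,-1420,2725)→(185,60,5)
−g: flip: (185,60,5)→(5,-60,185)
−g: translate: b→0 (≡-60 mod 10), so (5,-60,185)→(5,0,5)
−g: reduced (well bottom): (5,0,5) with a≤c, −a<b≤a
flip sign back: reduced form of g is (-5,0,-5)
reduced forms (-5, 0, -5) vs (-5, 0, -5) ⇒ equivalent

yes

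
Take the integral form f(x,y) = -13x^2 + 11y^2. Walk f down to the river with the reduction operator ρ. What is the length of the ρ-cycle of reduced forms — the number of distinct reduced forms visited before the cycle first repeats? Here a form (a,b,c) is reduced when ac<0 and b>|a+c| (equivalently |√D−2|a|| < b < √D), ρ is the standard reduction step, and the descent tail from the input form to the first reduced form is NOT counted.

D = 572, ⌊√D⌋ = 23
descent: ρ → (11,22,-2)  [lands on river]
river: ρ → (-2,22,11)
ρ-cycle length = 2 (tail of 1 descent step not counted)

2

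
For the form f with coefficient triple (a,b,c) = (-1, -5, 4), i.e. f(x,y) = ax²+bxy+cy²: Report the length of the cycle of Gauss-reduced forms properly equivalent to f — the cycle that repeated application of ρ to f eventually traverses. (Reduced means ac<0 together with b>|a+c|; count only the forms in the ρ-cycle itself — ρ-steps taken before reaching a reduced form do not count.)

D = 41, ⌊√D⌋ = 6
descent: ρ → (4,5,-1)  [lands on river]
river: ρ → (-1,5,4)
river: ρ → (4,3,-2)
river: ρ → (-2,5,2)
river: ρ → (2,3,-4)
river: ρ → (-4,5,1)
river: ρ → (1,5,-4)
river: ρ → (-4,3,2)
river: ρ → (2,5,-2)
river: ρ → (-2,3,4)
ρ-cycle length = 10 (tail of 1 descent step not counted)

10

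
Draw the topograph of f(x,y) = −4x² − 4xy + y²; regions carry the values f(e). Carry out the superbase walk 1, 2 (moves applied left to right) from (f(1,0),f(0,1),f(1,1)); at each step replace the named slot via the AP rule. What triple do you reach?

start (-4,1,-7) = (f(1,0),f(0,1),f(1,1))
replace slot 1: 2·(1+(-7)) − (-4) = -8 → (-8,1,-7)
replace slot 2: 2·((-8)+(-7)) − 1 = -31 → (-8,-31,-7)

-8,-31,-7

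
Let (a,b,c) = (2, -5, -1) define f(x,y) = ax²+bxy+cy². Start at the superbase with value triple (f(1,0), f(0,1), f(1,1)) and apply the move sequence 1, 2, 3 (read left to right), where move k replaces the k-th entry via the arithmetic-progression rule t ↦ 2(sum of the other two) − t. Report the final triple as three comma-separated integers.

start (2,-1,-4) = (f(1,0),f(0,1),f(1,1))
replace slot 1: 2·((-1)+(-4)) − 2 = -12 → (-12,-1,-4)
replace slot 2: 2·((-12)+(-4)) − (-1) = -31 → (-12,-31,-4)
replace slot 3: 2·((-12)+(-31)) − (-4) = -82 → (-12,-31,-82)

-12,-31,-82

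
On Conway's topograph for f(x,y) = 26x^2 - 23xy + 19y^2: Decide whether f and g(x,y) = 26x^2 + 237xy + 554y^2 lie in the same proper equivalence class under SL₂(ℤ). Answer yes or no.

D₁ = -1447, D₂ = -1447
f: flip: (26,-23,19)→(19,23,26)
f: translate: b→-15 (≡23 mod 38), so (19,23,26)→(19,-15,22)
f: reduced (well bottom): (19,-15,22) with a≤c, −a<b≤a
g: translate: b→-23 (≡237 mod 52), so (26,237,554)→(26,-23,19)
g: flip: (26,-23,19)→(19,23,26)
g: translate: b→-15 (≡23 mod 38), so (19,23,26)→(19,-15,22)
g: reduced (well bottom): (19,-15,22) with a≤c, −a<b≤a
reduced forms (19, -15, 22) vs (19, -15, 22) ⇒ equivalent

yes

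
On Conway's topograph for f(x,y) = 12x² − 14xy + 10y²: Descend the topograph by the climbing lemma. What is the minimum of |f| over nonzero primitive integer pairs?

translate: b→10 (≡-14 mod 24), so (12,-14,10)→(12,10,8)
flip: (12,10,8)→(8,-10,12)
translate: b→6 (≡-10 mod 16), so (8,-10,12)→(8,6,10)
reduced (well bottom): (8,6,10) with a≤c, −a<b≤a
well minimum = a = 8

8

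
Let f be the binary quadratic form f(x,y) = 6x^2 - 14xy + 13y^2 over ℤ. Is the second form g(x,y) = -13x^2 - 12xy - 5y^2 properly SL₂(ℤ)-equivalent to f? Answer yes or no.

D₁ = -116, D₂ = -116
f: translate: b→-2 (≡-14 mod 12), so (6,-14,13)→(6,-2,5)
f: flip: (6,-2,5)→(5,2,6)
f: reduced (well bottom): (5,2,6) with a≤c, −a<b≤a
g is negative-definite; reduce −g:
−g: flip: (13,12,5)→(5,-12,13)
−g: translate: b→-2 (≡-12 mod 10), so (5,-12,13)→(5,-2,6)
−g: reduced (well bottom): (5,-2,6) with a≤c, −a<b≤a
flip sign back: reduced form of g is (-5,2,-6)
reduced forms (5, 2, 6) vs (-5, 2, -6) ⇒ inequivalent

no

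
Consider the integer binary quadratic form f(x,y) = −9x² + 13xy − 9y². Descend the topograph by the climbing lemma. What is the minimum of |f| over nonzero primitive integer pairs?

translate: b→5 (≡-13 mod 18), so (9,-13,9)→(9,5,5)
flip: (9,5,5)→(5,-5,9)
translate: b→5 (≡-5 mod 10), so (5,-5,9)→(5,5,9)
reduced (well bottom): (5,5,9) with a≤c, −a<b≤a
well minimum |f| = |-5| = 5 (negative-definite)

5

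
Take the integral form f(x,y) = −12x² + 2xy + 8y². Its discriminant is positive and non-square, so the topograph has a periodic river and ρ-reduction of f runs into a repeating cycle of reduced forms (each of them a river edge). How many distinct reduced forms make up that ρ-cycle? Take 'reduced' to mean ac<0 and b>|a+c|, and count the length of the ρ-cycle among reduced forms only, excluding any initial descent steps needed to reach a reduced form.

D = 388, ⌊√D⌋ = 19
descent: ρ → (8,14,-6)  [lands on river]
river: ρ → (-6,10,12)
river: ρ → (12,14,-4)
river: ρ → (-4,18,4)
river: ρ → (4,14,-12)
river: ρ → (-12,10,6)
river: ρ → (6,14,-8)
river: ρ → (-8,18,2)
river: ρ → (2,18,-8)
river: ρ → (-8,14,6)
river: ρ → (6,10,-12)
river: ρ → (-12,14,4)
river: ρ → (4,18,-4)
river: ρ → (-4,14,12)
river: ρ → (12,10,-6)
river: ρ → (-6,14,8)
river: ρ → (8,18,-2)
river: ρ → (-2,18,8)
ρ-cycle length = 18 (tail of 1 descent step not counted)

18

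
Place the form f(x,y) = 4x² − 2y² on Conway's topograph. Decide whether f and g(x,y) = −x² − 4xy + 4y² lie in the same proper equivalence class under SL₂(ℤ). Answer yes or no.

D₁ = 32, D₂ = 32
river cycle of f (length 2): (-2, 4, 2), (2, 4, -2)
river cycle of g (length 2): (4, 4, -1), (-1, 4, 4)
cycles differ ⇒ inequivalent

no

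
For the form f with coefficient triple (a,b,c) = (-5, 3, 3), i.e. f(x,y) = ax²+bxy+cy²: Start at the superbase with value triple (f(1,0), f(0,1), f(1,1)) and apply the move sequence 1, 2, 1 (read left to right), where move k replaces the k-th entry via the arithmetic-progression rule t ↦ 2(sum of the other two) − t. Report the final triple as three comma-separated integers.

start (-5,3,1) = (f(1,0),f(0,1),f(1,1))
replace slot 1: 2·(3+1) − (-5) = 13 → (13,3,1)
replace slot 2: 2·(13+1) − 3 = 25 → (13,25,1)
replace slot 1: 2·(25+1) − 13 = 39 → (39,25,1)

39,25,1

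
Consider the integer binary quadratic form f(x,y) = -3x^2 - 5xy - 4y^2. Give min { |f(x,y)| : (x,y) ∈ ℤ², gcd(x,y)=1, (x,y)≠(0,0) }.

translate: b→-1 (≡5 mod 6), so (3,5,4)→(3,-1,2)
flip: (3,-1,2)→(2,1,3)
reduced (well bottom): (2,1,3) with a≤c, −a<b≤a
well minimum |f| = |-2| = 2 (negative-definite)

2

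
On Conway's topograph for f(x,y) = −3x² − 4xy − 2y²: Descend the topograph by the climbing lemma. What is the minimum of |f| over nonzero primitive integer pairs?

translate: b→-2 (≡4 mod 6), so (3,4,2)→(3,-2,1)
flip: (3,-2,1)→(1,2,3)
translate: b→0 (≡2 mod 2), so (1,2,3)→(1,0,2)
reduced (well bottom): (1,0,2) with a≤c, −a<b≤a
well minimum |f| = |-1| = 1 (negative-definite)

1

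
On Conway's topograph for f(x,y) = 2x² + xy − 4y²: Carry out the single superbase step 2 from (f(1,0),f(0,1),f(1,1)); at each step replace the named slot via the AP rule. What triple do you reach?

start (2,-4,-1) = (f(1,0),f(0,1),f(1,1))
replace slot 2: 2·(2+(-1)) − (-4) = 6 → (2,6,-1)

2,6,-1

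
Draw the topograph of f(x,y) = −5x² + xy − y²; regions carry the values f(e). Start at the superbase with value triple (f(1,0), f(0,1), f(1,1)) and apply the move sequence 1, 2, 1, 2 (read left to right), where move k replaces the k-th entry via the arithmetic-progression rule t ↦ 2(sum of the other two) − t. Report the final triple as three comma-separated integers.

start (-5,-1,-5) = (f(1,0),f(0,1),f(1,1))
replace slot 1: 2·((-1)+(-5)) − (-5) = -7 → (-7,-1,-5)
replace slot 2: 2·((-7)+(-5)) − (-1) = -23 → (-7,-23,-5)
replace slot 1: 2·((-23)+(-5)) − (-7) = -49 → (-49,-23,-5)
replace slot 2: 2·((-49)+(-5)) − (-23) = -85 → (-49,-85,-5)

-49,-85,-5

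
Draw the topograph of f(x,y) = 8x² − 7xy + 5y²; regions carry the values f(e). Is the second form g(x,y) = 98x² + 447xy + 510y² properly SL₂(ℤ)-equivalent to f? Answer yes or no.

D₁ = -111, D₂ = -111
f: flip: (8,-7,5)→(5,7,8)
f: translate: b→-3 (≡7 mod 10), so (5,7,8)→(5,-3,6)
f: reduced (well bottom): (5,-3,6) with a≤c, −a<b≤a
g: translate: b→55 (≡447 mod 196), so (98,447,510)→(98,55,8)
g: flip: (98,55,8)→(8,-55,98)
g: translate: b→-7 (≡-55 mod 16), so (8,-55,98)→(8,-7,5)
g: flip: (8,-7,5)→(5,7,8)
g: translate: b→-3 (≡7 mod 10), so (5,7,8)→(5,-3,6)
g: reduced (well bottom): (5,-3,6) with a≤c, −a<b≤a
reduced forms (5, -3, 6) vs (5, -3, 6) ⇒ equivalent

yes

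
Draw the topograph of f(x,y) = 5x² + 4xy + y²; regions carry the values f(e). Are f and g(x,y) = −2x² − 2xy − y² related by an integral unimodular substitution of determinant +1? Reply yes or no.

D₁ = -4, D₂ = -4
f: flip: (5,4,1)→(1,-4,5)
f: translate: b→0 (≡-4 mod 2), so (1,-4,5)→(1,0,1)
f: reduced (well bottom): (1,0,1) with a≤c, −a<b≤a
g is negative-definite; reduce −g:
−g: flip: (2,2,1)→(1,-2,2)
−g: translate: b→0 (≡-2 mod 2), so (1,-2,2)→(1,0,1)
−g: reduced (well bottom): (1,0,1) with a≤c, −a<b≤a
flip sign back: reduced form of g is (-1,0,-1)
reduced forms (1, 0, 1) vs (-1, 0, -1) ⇒ inequivalent

no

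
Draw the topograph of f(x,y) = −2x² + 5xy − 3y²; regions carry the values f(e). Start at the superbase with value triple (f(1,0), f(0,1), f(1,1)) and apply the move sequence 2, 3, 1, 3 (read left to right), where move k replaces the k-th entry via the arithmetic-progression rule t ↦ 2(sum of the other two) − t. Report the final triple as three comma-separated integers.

start (-2,-3,0) = (f(1,0),f(0,1),f(1,1))
replace slot 2: 2·((-2)+0) − (-3) = -1 → (-2,-1,0)
replace slot 3: 2·((-2)+(-1)) − 0 = -6 → (-2,-1,-6)
replace slot 1: 2·((-1)+(-6)) − (-2) = -12 → (-12,-1,-6)
replace slot 3: 2·((-12)+(-1)) − (-6) = -20 → (-12,-1,-20)

-12,-1,-20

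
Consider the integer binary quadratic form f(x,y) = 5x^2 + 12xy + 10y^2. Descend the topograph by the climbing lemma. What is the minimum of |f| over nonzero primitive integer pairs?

translate: b→2 (≡12 mod 10), so (5,12,10)→(5,2,3)
flip: (5,2,3)→(3,-2,5)
reduced (well bottom): (3,-2,5) with a≤c, −a<b≤a
well minimum = a = 3

3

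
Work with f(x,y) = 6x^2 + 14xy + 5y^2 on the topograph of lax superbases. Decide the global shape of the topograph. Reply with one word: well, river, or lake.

D = b²−4ac = 14² − 4·6·5 = 76
D > 0 non-square ⇒ indefinite ⇒ periodic river

river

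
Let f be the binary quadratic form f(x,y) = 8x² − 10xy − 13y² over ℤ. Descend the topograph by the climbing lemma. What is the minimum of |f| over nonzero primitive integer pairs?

descent: ρ → (-13,10,8)  [lands on river]
river: ρ → (8,22,-1)
river: ρ → (-1,22,8)
river: ρ → (8,10,-13)
river: ρ → (-13,16,5)
river: ρ → (5,14,-16)
river: ρ → (-16,18,3)
river: ρ → (3,18,-16)
river: ρ → (-16,14,5)
river: ρ → (5,16,-13)
closes: descent 1, river 10
min |a| on river = 1

1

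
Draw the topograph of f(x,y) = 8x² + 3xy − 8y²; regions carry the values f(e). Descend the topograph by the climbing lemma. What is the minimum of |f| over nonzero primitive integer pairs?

river: ρ → (-8,13,3)
river: ρ → (3,11,-12)
river: ρ → (-12,13,2)
river: ρ → (2,15,-5)
river: ρ → (-5,15,2)
river: ρ → (2,13,-12)
river: ρ → (-12,11,3)
river: ρ → (3,13,-8)
river: ρ → (-8,3,8)
river: ρ → (8,13,-3)
river: ρ → (-3,11,12)
river: ρ → (12,13,-2)
river: ρ → (-2,15,5)
river: ρ → (5,15,-2)
river: ρ → (-2,13,12)
river: ρ → (12,11,-3)
river: ρ → (-3,13,8)
river: ρ → (8,3,-8)
closes: descent 0, river 18
min |a| on river = 2

2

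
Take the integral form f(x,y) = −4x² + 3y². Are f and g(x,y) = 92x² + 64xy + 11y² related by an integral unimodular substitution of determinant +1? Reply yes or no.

D₁ = 48, D₂ = 48
river cycle of f (length 2): (3, 6, -1), (-1, 6, 3)
river cycle of g (length 2): (-1, 6, 3), (3, 6, -1)
cycles coincide ⇒ equivalent

yes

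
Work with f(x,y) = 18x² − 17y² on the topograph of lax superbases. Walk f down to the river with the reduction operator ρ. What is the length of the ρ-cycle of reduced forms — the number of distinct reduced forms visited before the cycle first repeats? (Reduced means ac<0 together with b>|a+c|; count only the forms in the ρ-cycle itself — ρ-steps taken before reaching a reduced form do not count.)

D = 1224, ⌊√D⌋ = 34
descent: ρ → (-17,34,1)  [lands on river]
river: ρ → (1,34,-17)
ρ-cycle length = 2 (tail of 1 descent step not counted)

2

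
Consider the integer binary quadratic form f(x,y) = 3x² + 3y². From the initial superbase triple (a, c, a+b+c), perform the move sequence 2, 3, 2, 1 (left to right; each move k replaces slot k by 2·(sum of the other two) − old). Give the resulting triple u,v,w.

start (3,3,6) = (f(1,0),f(0,1),f(1,1))
replace slot 2: 2·(3+6) − 3 = 15 → (3,15,6)
replace slot 3: 2·(3+15) − 6 = 30 → (3,15,30)
replace slot 2: 2·(3+30) − 15 = 51 → (3,51,30)
replace slot 1: 2·(51+30) − 3 = 159 → (159,51,30)

159,51,30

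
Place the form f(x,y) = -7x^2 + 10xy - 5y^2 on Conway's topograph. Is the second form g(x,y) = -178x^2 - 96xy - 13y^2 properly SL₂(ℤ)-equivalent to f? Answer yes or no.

D₁ = -40, D₂ = -40
f is negative-definite; reduce −f:
−f: translate: b→4 (≡-10 mod 14), so (7,-10,5)→(7,4,2)
−f: flip: (7,4,2)→(2,-4,7)
−f: translate: b→0 (≡-4 mod 4), so (2,-4,7)→(2,0,5)
−f: reduced (well bottom): (2,0,5) with a≤c, −a<b≤a
flip sign back: reduced form of f is (-2,0,-5)
g is negative-definite; reduce −g:
−g: flip: (178,96,13)→(13,-96,178)
−g: translate: b→8 (≡-96 mod 26), so (13,-96,178)→(13,8,2)
−g: flip: (13,8,2)→(2,-8,13)
−g: translate: b→0 (≡-8 mod 4), so (2,-8,13)→(2,0,5)
−g: reduced (well bottom): (2,0,5) with a≤c, −a<b≤a
flip sign back: reduced form of g is (-2,0,-5)
reduced forms (-2, 0, -5) vs (-2, 0, -5) ⇒ equivalent

yes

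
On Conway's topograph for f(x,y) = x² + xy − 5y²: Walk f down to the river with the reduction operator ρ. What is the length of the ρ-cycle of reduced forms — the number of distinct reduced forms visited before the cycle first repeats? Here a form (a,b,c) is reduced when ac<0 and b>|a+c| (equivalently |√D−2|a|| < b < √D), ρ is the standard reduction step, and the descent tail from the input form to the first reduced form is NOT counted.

D = 21, ⌊√D⌋ = 4
descent: ρ → (-5,-1,1)
descent: ρ → (1,3,-3)  [lands on river]
river: ρ → (-3,3,1)
ρ-cycle length = 2 (tail of 2 descent steps not counted)

2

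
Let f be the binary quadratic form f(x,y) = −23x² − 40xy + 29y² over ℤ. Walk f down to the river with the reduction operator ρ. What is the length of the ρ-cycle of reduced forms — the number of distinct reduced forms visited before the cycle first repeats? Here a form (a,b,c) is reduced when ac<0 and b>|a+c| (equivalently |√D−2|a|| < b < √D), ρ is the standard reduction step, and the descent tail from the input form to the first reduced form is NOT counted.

D = 4268, ⌊√D⌋ = 65
descent: ρ → (29,40,-23)  [lands on river]
river: ρ → (-23,52,17)
river: ρ → (17,50,-26)
river: ρ → (-26,54,13)
river: ρ → (13,50,-34)
river: ρ → (-34,18,29)
ρ-cycle length = 6 (tail of 1 descent step not counted)

6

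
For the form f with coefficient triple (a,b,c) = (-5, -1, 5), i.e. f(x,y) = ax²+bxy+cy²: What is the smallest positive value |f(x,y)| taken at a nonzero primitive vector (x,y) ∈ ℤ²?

descent: ρ → (5,1,-5)  [lands on river]
river: ρ → (-5,9,1)
river: ρ → (1,9,-5)
river: ρ → (-5,1,5)
river: ρ → (5,9,-1)
river: ρ → (-1,9,5)
closes: descent 1, river 6
min |a| on river = 1

1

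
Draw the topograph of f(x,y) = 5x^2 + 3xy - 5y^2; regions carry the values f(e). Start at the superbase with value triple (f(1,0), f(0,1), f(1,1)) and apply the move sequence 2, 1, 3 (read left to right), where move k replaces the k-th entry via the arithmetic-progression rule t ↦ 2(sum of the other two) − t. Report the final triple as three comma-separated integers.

start (5,-5,3) = (f(1,0),f(0,1),f(1,1))
replace slot 2: 2·(5+3) − (-5) = 21 → (5,21,3)
replace slot 1: 2·(21+3) − 5 = 43 → (43,21,3)
replace slot 3: 2·(43+21) − 3 = 125 → (43,21,125)

43,21,125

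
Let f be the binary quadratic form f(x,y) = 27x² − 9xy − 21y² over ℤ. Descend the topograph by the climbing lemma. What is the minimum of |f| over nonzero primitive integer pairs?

descent: ρ → (-21,9,27)  [lands on river]
river: ρ → (27,45,-3)
river: ρ → (-3,45,27)
river: ρ → (27,9,-21)
river: ρ → (-21,33,15)
river: ρ → (15,27,-27)
river: ρ → (-27,27,15)
river: ρ → (15,33,-21)
closes: descent 1, river 8
min |a| on river = 3

3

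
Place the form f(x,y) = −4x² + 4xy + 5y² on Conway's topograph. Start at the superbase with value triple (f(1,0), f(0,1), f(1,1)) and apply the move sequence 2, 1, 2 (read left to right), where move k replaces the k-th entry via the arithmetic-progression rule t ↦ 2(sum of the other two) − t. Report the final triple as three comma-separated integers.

start (-4,5,5) = (f(1,0),f(0,1),f(1,1))
replace slot 2: 2·((-4)+5) − 5 = -3 → (-4,-3,5)
replace slot 1: 2·((-3)+5) − (-4) = 8 → (8,-3,5)
replace slot 2: 2·(8+5) − (-3) = 29 → (8,29,5)

8,29,5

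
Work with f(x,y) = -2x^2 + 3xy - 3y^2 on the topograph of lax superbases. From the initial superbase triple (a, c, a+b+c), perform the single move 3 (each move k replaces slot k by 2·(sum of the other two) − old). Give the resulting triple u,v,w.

start (-2,-3,-2) = (f(1,0),f(0,1),f(1,1))
replace slot 3: 2·((-2)+(-3)) − (-2) = -8 → (-2,-3,-8)

-2,-3,-8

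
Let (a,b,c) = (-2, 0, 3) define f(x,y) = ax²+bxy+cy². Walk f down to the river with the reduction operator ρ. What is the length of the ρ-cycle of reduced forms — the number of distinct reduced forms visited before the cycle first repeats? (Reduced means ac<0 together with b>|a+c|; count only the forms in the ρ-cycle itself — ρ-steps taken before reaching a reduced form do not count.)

D = 24, ⌊√D⌋ = 4
descent: ρ → (3,0,-2)
descent: ρ → (-2,4,1)  [lands on river]
river: ρ → (1,4,-2)
ρ-cycle length = 2 (tail of 2 descent steps not counted)

2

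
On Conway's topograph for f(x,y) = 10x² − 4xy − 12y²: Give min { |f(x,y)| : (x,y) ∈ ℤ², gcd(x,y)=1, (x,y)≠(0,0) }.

descent: ρ → (-12,4,10)  [lands on river]
river: ρ → (10,16,-6)
river: ρ → (-6,20,4)
river: ρ → (4,20,-6)
river: ρ → (-6,16,10)
river: ρ → (10,4,-12)
river: ρ → (-12,20,2)
river: ρ → (2,20,-12)
closes: descent 1, river 8
min |a| on river = 2

2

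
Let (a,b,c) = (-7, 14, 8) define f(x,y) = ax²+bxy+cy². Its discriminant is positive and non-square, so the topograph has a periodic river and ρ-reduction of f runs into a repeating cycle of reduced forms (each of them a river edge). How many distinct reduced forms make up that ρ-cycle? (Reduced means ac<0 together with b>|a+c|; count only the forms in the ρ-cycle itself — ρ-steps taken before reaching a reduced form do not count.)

D = 420, ⌊√D⌋ = 20
river: ρ → (8,18,-3)
river: ρ → (-3,18,8)
river: ρ → (8,14,-7)
river: ρ → (-7,14,8)
ρ-cycle length = 4 (tail of 0 descent steps not counted)

4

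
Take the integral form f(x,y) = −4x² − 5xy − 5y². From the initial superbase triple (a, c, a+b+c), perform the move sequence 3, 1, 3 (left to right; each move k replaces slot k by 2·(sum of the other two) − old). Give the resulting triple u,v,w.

start (-4,-5,-14) = (f(1,0),f(0,1),f(1,1))
replace slot 3: 2·((-4)+(-5)) − (-14) = -4 → (-4,-5,-4)
replace slot 1: 2·((-5)+(-4)) − (-4) = -14 → (-14,-5,-4)
replace slot 3: 2·((-14)+(-5)) − (-4) = -34 → (-14,-5,-34)

-14,-5,-34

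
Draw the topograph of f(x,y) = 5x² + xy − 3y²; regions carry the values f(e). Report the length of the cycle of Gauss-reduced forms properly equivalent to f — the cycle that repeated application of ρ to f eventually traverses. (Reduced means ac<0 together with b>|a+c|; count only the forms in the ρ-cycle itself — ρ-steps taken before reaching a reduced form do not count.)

D = 61, ⌊√D⌋ = 7
descent: ρ → (-3,5,3)  [lands on river]
river: ρ → (3,7,-1)
river: ρ → (-1,7,3)
river: ρ → (3,5,-3)
river: ρ → (-3,7,1)
river: ρ → (1,7,-3)
ρ-cycle length = 6 (tail of 1 descent step not counted)

6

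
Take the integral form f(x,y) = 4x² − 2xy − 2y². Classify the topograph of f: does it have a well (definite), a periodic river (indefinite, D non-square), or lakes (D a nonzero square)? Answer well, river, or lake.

D = b²−4ac = (-2)² − 4·4·(-2) = 36
D = 6² is a perfect square ⇒ form factors over ℤ ⇒ lakes

lake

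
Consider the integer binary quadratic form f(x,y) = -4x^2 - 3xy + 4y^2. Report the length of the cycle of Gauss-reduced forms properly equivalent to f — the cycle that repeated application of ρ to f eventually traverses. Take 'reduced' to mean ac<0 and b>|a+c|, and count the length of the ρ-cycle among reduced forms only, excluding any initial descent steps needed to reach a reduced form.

D = 73, ⌊√D⌋ = 8
descent: ρ → (4,3,-4)  [lands on river]
river: ρ → (-4,5,3)
river: ρ → (3,7,-2)
river: ρ → (-2,5,6)
river: ρ → (6,7,-1)
river: ρ → (-1,7,6)
river: ρ → (6,5,-2)
river: ρ → (-2,7,3)
river: ρ → (3,5,-4)
river: ρ → (-4,3,4)
river: ρ → (4,5,-3)
river: ρ → (-3,7,2)
river: ρ → (2,5,-6)
river: ρ → (-6,7,1)
river: ρ → (1,7,-6)
river: ρ → (-6,5,2)
river: ρ → (2,7,-3)
river: ρ → (-3,5,4)
ρ-cycle length = 18 (tail of 1 descent step not counted)

18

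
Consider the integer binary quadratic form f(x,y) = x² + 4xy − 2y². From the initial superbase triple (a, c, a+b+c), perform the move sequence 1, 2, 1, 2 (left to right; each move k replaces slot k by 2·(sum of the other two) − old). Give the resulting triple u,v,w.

start (1,-2,3) = (f(1,0),f(0,1),f(1,1))
replace slot 1: 2·((-2)+3) − 1 = 1 → (1,-2,3)
replace slot 2: 2·(1+3) − (-2) = 10 → (1,10,3)
replace slot 1: 2·(10+3) − 1 = 25 → (25,10,3)
replace slot 2: 2·(25+3) − 10 = 46 → (25,46,3)

25,46,3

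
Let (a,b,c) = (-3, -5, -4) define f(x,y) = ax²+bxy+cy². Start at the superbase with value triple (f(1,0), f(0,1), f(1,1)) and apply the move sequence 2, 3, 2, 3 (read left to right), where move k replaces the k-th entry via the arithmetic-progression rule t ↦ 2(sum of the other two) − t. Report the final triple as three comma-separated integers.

start (-3,-4,-12) = (f(1,0),f(0,1),f(1,1))
replace slot 2: 2·((-3)+(-12)) − (-4) = -26 → (-3,-26,-12)
replace slot 3: 2·((-3)+(-26)) − (-12) = -46 → (-3,-26,-46)
replace slot 2: 2·((-3)+(-46)) − (-26) = -72 → (-3,-72,-46)
replace slot 3: 2·((-3)+(-72)) − (-46) = -104 → (-3,-72,-104)

-3,-72,-104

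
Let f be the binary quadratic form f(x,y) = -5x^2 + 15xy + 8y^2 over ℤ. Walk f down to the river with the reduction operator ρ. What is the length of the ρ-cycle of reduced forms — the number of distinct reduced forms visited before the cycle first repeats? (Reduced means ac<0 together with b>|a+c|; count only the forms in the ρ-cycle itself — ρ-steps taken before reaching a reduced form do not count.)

D = 385, ⌊√D⌋ = 19
river: ρ → (8,17,-3)
river: ρ → (-3,19,2)
river: ρ → (2,17,-12)
river: ρ → (-12,7,7)
river: ρ → (7,7,-12)
river: ρ → (-12,17,2)
river: ρ → (2,19,-3)
river: ρ → (-3,17,8)
river: ρ → (8,15,-5)
river: ρ → (-5,15,8)
ρ-cycle length = 10 (tail of 0 descent steps not counted)

10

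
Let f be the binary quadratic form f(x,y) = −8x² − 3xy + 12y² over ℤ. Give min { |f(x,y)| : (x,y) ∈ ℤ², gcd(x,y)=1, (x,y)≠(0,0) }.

descent: ρ → (12,3,-8)
descent: ρ → (-8,13,7)  [lands on river]
river: ρ → (7,15,-6)
river: ρ → (-6,9,13)
river: ρ → (13,17,-2)
river: ρ → (-2,19,4)
river: ρ → (4,13,-14)
river: ρ → (-14,15,3)
river: ρ → (3,15,-14)
river: ρ → (-14,13,4)
river: ρ → (4,19,-2)
river: ρ → (-2,17,13)
river: ρ → (13,9,-6)
river: ρ → (-6,15,7)
river: ρ → (7,13,-8)
river: ρ → (-8,19,1)
river: ρ → (1,19,-8)
closes: descent 2, river 16
min |a| on river = 1

1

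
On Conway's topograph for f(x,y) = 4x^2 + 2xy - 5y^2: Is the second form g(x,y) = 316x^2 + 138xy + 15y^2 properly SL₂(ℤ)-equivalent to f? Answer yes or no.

D₁ = 84, D₂ = 84
river cycle of f (length 6): (-5, 8, 1), (1, 8, -5), (-5, 2, 4), (4, 6, -3), (-3, 6, 4), (4, 2, -5)
river cycle of g (length 6): (1, 8, -5), (-5, 2, 4), (4, 6, -3), (-3, 6, 4), (4, 2, -5), (-5, 8, 1)
cycles coincide ⇒ equivalent

yes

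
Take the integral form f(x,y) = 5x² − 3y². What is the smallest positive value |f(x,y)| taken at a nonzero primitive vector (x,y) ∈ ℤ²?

descent: ρ → (-3,6,2)  [lands on river]
river: ρ → (2,6,-3)
closes: descent 1, river 2
min |a| on river = 2

2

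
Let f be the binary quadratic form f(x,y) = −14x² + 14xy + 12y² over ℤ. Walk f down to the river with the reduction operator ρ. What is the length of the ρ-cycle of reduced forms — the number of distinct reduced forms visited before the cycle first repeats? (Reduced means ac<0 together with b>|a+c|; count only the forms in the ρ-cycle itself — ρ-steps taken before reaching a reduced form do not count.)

D = 868, ⌊√D⌋ = 29
river: ρ → (12,10,-16)
river: ρ → (-16,22,6)
river: ρ → (6,26,-8)
river: ρ → (-8,22,12)
river: ρ → (12,26,-4)
river: ρ → (-4,22,24)
river: ρ → (24,26,-2)
river: ρ → (-2,26,24)
river: ρ → (24,22,-4)
river: ρ → (-4,26,12)
river: ρ → (12,22,-8)
river: ρ → (-8,26,6)
river: ρ → (6,22,-16)
river: ρ → (-16,10,12)
river: ρ → (12,14,-14)
river: ρ → (-14,14,12)
ρ-cycle length = 16 (tail of 0 descent steps not counted)

16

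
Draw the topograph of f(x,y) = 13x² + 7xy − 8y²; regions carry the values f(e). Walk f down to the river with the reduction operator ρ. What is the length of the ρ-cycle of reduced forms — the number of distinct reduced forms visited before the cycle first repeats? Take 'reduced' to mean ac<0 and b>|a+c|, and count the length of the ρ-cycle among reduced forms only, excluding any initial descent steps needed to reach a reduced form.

D = 465, ⌊√D⌋ = 21
river: ρ → (-8,9,12)
river: ρ → (12,15,-5)
river: ρ → (-5,15,12)
river: ρ → (12,9,-8)
river: ρ → (-8,7,13)
river: ρ → (13,19,-2)
river: ρ → (-2,21,3)
river: ρ → (3,21,-2)
river: ρ → (-2,19,13)
river: ρ → (13,7,-8)
ρ-cycle length = 10 (tail of 0 descent steps not counted)

10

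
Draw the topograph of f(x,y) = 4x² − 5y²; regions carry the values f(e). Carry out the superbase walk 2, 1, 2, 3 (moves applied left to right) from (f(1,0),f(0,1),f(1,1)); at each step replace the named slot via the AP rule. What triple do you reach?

start (4,-5,-1) = (f(1,0),f(0,1),f(1,1))
replace slot 2: 2·(4+(-1)) − (-5) = 11 → (4,11,-1)
replace slot 1: 2·(11+(-1)) − 4 = 16 → (16,11,-1)
replace slot 2: 2·(16+(-1)) − 11 = 19 → (16,19,-1)
replace slot 3: 2·(16+19) − (-1) = 71 → (16,19,71)

16,19,71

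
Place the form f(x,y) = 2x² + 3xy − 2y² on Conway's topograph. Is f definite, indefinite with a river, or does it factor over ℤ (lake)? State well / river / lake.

D = b²−4ac = 3² − 4·2·(-2) = 25
D = 5² is a perfect square ⇒ form factors over ℤ ⇒ lakes

lake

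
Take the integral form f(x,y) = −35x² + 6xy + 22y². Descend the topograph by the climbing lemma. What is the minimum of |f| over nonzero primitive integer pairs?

descent: ρ → (22,38,-19)  [lands on river]
river: ρ → (-19,38,22)
river: ρ → (22,50,-7)
river: ρ → (-7,48,29)
river: ρ → (29,10,-26)
river: ρ → (-26,42,13)
river: ρ → (13,36,-35)
river: ρ → (-35,34,14)
river: ρ → (14,50,-11)
river: ρ → (-11,38,38)
river: ρ → (38,38,-11)
river: ρ → (-11,50,14)
river: ρ → (14,34,-35)
river: ρ → (-35,36,13)
river: ρ → (13,42,-26)
river: ρ → (-26,10,29)
river: ρ → (29,48,-7)
river: ρ → (-7,50,22)
closes: descent 1, river 18
min |a| on river = 7

7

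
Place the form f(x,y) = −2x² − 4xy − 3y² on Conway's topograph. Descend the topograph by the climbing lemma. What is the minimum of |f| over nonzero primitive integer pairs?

translate: b→0 (≡4 mod 4), so (2,4,3)→(2,0,1)
flip: (2,0,1)→(1,0,2)
reduced (well bottom): (1,0,2) with a≤c, −a<b≤a
well minimum |f| = |-1| = 1 (negative-definite)

1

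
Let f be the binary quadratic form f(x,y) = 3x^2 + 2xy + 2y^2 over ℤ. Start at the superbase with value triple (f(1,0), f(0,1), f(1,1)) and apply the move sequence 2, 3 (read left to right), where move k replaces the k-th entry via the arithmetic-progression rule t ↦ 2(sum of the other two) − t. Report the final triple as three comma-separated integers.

start (3,2,7) = (f(1,0),f(0,1),f(1,1))
replace slot 2: 2·(3+7) − 2 = 18 → (3,18,7)
replace slot 3: 2·(3+18) − 7 = 35 → (3,18,35)

3,18,35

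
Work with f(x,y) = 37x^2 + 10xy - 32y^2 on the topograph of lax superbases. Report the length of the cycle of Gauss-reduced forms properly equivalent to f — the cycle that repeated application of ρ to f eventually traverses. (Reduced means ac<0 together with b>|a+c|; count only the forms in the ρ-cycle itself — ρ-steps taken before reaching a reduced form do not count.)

D = 4836, ⌊√D⌋ = 69
river: ρ → (-32,54,15)
river: ρ → (15,66,-8)
river: ρ → (-8,62,31)
river: ρ → (31,62,-8)
river: ρ → (-8,66,15)
river: ρ → (15,54,-32)
river: ρ → (-32,10,37)
river: ρ → (37,64,-5)
river: ρ → (-5,66,24)
river: ρ → (24,30,-41)
river: ρ → (-41,52,13)
river: ρ → (13,52,-41)
river: ρ → (-41,30,24)
river: ρ → (24,66,-5)
river: ρ → (-5,64,37)
river: ρ → (37,10,-32)
ρ-cycle length = 16 (tail of 0 descent steps not counted)

16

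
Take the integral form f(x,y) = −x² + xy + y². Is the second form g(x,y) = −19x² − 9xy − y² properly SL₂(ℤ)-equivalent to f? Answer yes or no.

D₁ = 5, D₂ = 5
river cycle of f (length 2): (1, 1, -1), (-1, 1, 1)
river cycle of g (length 2): (-1, 1, 1), (1, 1, -1)
cycles coincide ⇒ equivalent

yes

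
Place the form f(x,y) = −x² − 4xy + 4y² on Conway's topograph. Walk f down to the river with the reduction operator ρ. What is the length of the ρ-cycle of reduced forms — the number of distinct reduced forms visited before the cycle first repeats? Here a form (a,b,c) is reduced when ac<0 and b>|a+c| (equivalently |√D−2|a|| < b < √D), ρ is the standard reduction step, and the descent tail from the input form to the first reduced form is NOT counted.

D = 32, ⌊√D⌋ = 5
descent: ρ → (4,4,-1)  [lands on river]
river: ρ → (-1,4,4)
ρ-cycle length = 2 (tail of 1 descent step not counted)

2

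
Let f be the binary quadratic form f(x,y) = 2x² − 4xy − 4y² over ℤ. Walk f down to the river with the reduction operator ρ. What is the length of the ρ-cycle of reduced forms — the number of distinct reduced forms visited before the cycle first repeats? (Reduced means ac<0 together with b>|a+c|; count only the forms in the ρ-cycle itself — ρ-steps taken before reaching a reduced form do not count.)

D = 48, ⌊√D⌋ = 6
descent: ρ → (-4,4,2)  [lands on river]
river: ρ → (2,4,-4)
ρ-cycle length = 2 (tail of 1 descent step not counted)

2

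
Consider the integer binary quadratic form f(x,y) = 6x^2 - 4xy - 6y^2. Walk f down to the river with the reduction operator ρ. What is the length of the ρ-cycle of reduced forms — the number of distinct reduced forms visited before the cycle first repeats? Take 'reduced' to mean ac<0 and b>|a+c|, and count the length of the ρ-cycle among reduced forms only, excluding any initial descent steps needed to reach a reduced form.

D = 160, ⌊√D⌋ = 12
descent: ρ → (-6,4,6)  [lands on river]
river: ρ → (6,8,-4)
river: ρ → (-4,8,6)
river: ρ → (6,4,-6)
river: ρ → (-6,8,4)
river: ρ → (4,8,-6)
ρ-cycle length = 6 (tail of 1 descent step not counted)

6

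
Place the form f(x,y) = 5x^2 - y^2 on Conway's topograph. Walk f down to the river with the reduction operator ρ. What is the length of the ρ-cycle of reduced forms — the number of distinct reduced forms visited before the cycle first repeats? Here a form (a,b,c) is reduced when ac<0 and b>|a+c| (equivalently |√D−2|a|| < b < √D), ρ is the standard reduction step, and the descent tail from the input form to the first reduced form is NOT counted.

D = 20, ⌊√D⌋ = 4
descent: ρ → (-1,4,1)  [lands on river]
river: ρ → (1,4,-1)
ρ-cycle length = 2 (tail of 1 descent step not counted)

2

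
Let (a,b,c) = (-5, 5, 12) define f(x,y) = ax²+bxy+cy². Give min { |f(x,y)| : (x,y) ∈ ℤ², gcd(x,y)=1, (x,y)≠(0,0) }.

descent: ρ → (12,-5,-5)
descent: ρ → (-5,15,2)  [lands on river]
river: ρ → (2,13,-12)
river: ρ → (-12,11,3)
river: ρ → (3,13,-8)
river: ρ → (-8,3,8)
river: ρ → (8,13,-3)
river: ρ → (-3,11,12)
river: ρ → (12,13,-2)
river: ρ → (-2,15,5)
river: ρ → (5,15,-2)
river: ρ → (-2,13,12)
river: ρ → (12,11,-3)
river: ρ → (-3,13,8)
river: ρ → (8,3,-8)
river: ρ → (-8,13,3)
river: ρ → (3,11,-12)
river: ρ → (-12,13,2)
river: ρ → (2,15,-5)
closes: descent 2, river 18
min |a| on river = 2

2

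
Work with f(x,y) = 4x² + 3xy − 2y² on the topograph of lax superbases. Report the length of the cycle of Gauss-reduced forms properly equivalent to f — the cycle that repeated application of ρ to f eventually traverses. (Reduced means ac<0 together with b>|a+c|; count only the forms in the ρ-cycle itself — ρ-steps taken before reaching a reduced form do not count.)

D = 41, ⌊√D⌋ = 6
river: ρ → (-2,5,2)
river: ρ → (2,3,-4)
river: ρ → (-4,5,1)
river: ρ → (1,5,-4)
river: ρ → (-4,3,2)
river: ρ → (2,5,-2)
river: ρ → (-2,3,4)
river: ρ → (4,5,-1)
river: ρ → (-1,5,4)
river: ρ → (4,3,-2)
ρ-cycle length = 10 (tail of 0 descent steps not counted)

10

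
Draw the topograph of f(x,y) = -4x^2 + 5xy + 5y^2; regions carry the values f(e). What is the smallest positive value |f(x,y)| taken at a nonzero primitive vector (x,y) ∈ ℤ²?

river: ρ → (5,5,-4)
river: ρ → (-4,3,6)
river: ρ → (6,9,-1)
river: ρ → (-1,9,6)
river: ρ → (6,3,-4)
river: ρ → (-4,5,5)
closes: descent 0, river 6
min |a| on river = 1

1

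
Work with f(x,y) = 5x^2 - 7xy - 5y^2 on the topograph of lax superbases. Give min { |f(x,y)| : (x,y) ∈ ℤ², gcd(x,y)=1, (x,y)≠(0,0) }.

descent: ρ → (-5,7,5)  [lands on river]
river: ρ → (5,3,-7)
river: ρ → (-7,11,1)
river: ρ → (1,11,-7)
river: ρ → (-7,3,5)
river: ρ → (5,7,-5)
river: ρ → (-5,3,7)
river: ρ → (7,11,-1)
river: ρ → (-1,11,7)
river: ρ → (7,3,-5)
closes: descent 1, river 10
min |a| on river = 1

1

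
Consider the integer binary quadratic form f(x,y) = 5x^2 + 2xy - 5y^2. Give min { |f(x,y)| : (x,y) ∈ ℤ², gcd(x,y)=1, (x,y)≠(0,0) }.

river: ρ → (-5,8,2)
river: ρ → (2,8,-5)
river: ρ → (-5,2,5)
river: ρ → (5,8,-2)
river: ρ → (-2,8,5)
river: ρ → (5,2,-5)
closes: descent 0, river 6
min |a| on river = 2

2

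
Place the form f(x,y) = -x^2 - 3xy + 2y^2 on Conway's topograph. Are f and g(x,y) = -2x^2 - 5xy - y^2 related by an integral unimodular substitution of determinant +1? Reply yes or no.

D₁ = 17, D₂ = 17
river cycle of f (length 6): (2, 3, -1), (-1, 3, 2), (2, 1, -2), (-2, 3, 1), (1, 3, -2), (-2, 1, 2)
river cycle of g (length 6): (-1, 3, 2), (2, 1, -2), (-2, 3, 1), (1, 3, -2), (-2, 1, 2), (2, 3, -1)
cycles coincide ⇒ equivalent

yes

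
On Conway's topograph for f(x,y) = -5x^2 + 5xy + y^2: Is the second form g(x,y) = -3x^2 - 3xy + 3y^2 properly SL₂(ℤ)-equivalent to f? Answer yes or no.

D₁ = 45, D₂ = 45
river cycle of f (length 2): (1, 5, -5), (-5, 5, 1)
river cycle of g (length 2): (3, 3, -3), (-3, 3, 3)
cycles differ ⇒ inequivalent

no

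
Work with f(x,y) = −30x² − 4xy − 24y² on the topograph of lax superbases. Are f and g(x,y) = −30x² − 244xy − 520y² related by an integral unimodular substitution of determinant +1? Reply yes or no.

D₁ = -2864, D₂ = -2864
f is negative-definite; reduce −f:
−f: flip: (30,4,24)→(24,-4,30)
−f: reduced (well bottom): (24,-4,30) with a≤c, −a<b≤a
flip sign back: reduced form of f is (-24,4,-30)
g is negative-definite; reduce −g:
−g: translate: b→4 (≡244 mod 60), so (30,244,520)→(30,4,24)
−g: flip: (30,4,24)→(24,-4,30)
−g: reduced (well bottom): (24,-4,30) with a≤c, −a<b≤a
flip sign back: reduced form of g is (-24,4,-30)
reduced forms (-24, 4, -30) vs (-24, 4, -30) ⇒ equivalent

yes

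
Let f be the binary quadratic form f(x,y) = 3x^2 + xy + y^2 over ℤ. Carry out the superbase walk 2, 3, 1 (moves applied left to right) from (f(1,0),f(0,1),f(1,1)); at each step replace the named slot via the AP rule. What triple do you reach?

start (3,1,5) = (f(1,0),f(0,1),f(1,1))
replace slot 2: 2·(3+5) − 1 = 15 → (3,15,5)
replace slot 3: 2·(3+15) − 5 = 31 → (3,15,31)
replace slot 1: 2·(15+31) − 3 = 89 → (89,15,31)

89,15,31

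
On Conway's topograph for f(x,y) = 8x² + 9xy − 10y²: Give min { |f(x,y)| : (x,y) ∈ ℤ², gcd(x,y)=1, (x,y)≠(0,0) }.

river: ρ → (-10,11,7)
river: ρ → (7,17,-4)
river: ρ → (-4,15,11)
river: ρ → (11,7,-8)
river: ρ → (-8,9,10)
river: ρ → (10,11,-7)
river: ρ → (-7,17,4)
river: ρ → (4,15,-11)
river: ρ → (-11,7,8)
river: ρ → (8,9,-10)
closes: descent 0, river 10
min |a| on river = 4

4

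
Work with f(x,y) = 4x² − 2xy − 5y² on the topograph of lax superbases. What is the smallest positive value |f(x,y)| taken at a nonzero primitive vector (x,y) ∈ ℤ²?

descent: ρ → (-5,2,4)  [lands on river]
river: ρ → (4,6,-3)
river: ρ → (-3,6,4)
river: ρ → (4,2,-5)
river: ρ → (-5,8,1)
river: ρ → (1,8,-5)
closes: descent 1, river 6
min |a| on river = 1

1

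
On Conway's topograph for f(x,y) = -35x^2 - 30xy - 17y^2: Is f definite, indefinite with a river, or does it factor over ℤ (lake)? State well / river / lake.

D = b²−4ac = (-30)² − 4·(-35)·(-17) = -1480
D < 0 ⇒ definite ⇒ every region one sign ⇒ single well

well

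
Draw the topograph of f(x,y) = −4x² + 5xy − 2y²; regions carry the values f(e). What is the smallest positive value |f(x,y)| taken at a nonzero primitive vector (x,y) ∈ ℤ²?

translate: b→3 (≡-5 mod 8), so (4,-5,2)→(4,3,1)
flip: (4,3,1)→(1,-3,4)
translate: b→1 (≡-3 mod 2), so (1,-3,4)→(1,1,2)
reduced (well bottom): (1,1,2) with a≤c, −a<b≤a
well minimum |f| = |-1| = 1 (negative-definite)

1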